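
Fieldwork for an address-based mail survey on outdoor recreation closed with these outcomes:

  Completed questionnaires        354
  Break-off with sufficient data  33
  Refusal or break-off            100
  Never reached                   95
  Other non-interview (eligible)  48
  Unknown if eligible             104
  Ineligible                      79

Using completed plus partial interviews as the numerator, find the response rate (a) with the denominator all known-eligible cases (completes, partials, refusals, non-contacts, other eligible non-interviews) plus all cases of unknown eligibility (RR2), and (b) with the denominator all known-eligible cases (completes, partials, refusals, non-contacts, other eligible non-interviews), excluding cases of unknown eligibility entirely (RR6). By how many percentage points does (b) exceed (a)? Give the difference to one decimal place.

8.7

Numerator = 354 + 33 = 387
Denom = 354 + 33 + 100 + 95 + 48 + 104 = 734
RR2 = 387 / 734 = 0.5272
Denom = 354 + 33 + 100 + 95 + 48 = 630
RR6 = 387 / 630 = 0.6143
Difference = 61.43 − 52.72 = 8.71 percentage points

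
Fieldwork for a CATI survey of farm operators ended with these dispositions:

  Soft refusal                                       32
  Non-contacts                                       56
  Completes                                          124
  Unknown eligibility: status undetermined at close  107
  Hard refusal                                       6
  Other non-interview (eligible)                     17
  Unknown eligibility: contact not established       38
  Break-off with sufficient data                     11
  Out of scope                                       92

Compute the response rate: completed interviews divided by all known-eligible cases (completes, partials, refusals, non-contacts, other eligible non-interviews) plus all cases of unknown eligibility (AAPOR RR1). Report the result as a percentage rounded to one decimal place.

31.7%

Declined to participate = 6 + 32 = 38
Eligibility not determined = 38 + 107 = 145
Numerator → 124
Base → 124 + 11 + 38 + 56 + 17 + 145 = 391
RR1 = 124 / 391 = 0.3171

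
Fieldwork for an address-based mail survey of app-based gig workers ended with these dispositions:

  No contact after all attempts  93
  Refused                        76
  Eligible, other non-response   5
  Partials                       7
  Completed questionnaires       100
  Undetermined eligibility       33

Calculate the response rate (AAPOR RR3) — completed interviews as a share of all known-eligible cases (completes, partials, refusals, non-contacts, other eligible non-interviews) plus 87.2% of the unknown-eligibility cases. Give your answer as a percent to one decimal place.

32.3%

Top = 100
Determined eligible = 100 + 7 + 76 + 93 + 5 = 281
Estimated eligible among unknowns = 0.8720 × 33 = 28.78
Denom = 281 + 28.78 = 309.78
RR3 = 100 / 309.78 = 0.3228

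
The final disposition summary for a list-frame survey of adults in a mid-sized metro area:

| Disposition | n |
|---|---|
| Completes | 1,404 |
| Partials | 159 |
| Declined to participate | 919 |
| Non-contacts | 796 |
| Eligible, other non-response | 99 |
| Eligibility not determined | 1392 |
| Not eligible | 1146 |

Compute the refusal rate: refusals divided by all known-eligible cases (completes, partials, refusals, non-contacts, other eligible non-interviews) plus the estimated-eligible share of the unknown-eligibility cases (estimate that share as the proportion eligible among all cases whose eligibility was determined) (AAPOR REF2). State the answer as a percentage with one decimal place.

20.8%

Numerator → 919
Determined eligible → 1404 + 159 + 919 + 796 + 99 = 3377
e = 3377 / (3377 + 1146) = 3377 / 4523 = 0.7466
Estimated eligible among unknowns → 0.7466 × 1392 = 1039.27
Denominator → 3377 + 1039.27 = 4416.27
REF2 = 919 / 4416.27 = 0.2081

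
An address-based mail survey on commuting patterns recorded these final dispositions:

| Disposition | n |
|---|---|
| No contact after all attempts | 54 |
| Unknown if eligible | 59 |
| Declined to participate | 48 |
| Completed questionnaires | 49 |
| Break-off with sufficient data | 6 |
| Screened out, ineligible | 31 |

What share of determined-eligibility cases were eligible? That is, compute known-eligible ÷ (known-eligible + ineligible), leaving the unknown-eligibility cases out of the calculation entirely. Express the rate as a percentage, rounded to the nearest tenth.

83.5%

Determined eligible: 49 + 6 + 48 + 54 = 157
e = 157 / (157 + 31) = 157 / 188 = 0.8351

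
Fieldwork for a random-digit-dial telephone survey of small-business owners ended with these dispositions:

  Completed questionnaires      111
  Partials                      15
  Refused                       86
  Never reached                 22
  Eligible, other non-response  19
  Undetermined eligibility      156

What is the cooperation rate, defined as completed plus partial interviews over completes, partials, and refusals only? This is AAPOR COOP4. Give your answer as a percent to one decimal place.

Num → 111 + 15 = 126
Denom → 111 + 15 + 86 = 212
COOP4 = 126 / 212 = 0.5943

59.4%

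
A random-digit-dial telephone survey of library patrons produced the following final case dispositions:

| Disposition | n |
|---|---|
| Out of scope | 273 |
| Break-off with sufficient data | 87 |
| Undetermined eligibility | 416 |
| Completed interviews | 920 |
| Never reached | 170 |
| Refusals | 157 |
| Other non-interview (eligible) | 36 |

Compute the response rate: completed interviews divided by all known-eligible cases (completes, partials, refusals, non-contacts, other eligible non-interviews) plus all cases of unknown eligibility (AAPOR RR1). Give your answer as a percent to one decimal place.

Top: 920
Denominator: 920 + 87 + 157 + 170 + 36 + 416 = 1786
RR1 = 920 / 1786 = 0.5151

51.5%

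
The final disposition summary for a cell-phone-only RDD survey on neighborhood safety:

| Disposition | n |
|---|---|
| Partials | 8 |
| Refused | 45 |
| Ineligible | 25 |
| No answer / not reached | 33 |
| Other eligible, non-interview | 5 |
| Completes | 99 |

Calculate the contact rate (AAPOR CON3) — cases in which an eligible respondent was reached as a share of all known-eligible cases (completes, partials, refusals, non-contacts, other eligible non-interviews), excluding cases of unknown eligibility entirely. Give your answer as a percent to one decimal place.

Top = 99 + 8 + 45 + 5 = 157
Base = 99 + 8 + 45 + 33 + 5 = 190
CON3 = 157 / 190 = 0.8263

82.6%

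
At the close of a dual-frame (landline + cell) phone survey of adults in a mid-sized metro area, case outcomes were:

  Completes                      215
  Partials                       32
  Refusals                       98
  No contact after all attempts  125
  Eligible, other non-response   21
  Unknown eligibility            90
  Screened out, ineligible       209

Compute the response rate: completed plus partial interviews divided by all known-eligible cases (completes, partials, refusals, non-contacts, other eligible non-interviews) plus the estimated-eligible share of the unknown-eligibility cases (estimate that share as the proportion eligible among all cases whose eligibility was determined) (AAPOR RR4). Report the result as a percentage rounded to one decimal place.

44.6%

Top → 215 + 32 = 247
Determined eligible → 215 + 32 + 98 + 125 + 21 = 491
e = 491 / (491 + 209) = 491 / 700 = 0.7014
e × U → 0.7014 × 90 = 63.13
Denominator → 491 + 63.13 = 554.13
RR4 = 247 / 554.13 = 0.4457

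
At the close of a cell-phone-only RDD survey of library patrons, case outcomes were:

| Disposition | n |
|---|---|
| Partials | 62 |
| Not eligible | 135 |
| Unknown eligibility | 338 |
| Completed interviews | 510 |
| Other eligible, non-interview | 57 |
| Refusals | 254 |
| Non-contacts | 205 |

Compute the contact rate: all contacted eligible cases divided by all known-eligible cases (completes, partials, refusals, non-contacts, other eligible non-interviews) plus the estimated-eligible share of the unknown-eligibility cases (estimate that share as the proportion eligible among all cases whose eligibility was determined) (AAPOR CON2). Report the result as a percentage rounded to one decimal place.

63.6%

Top: 510 + 62 + 254 + 57 = 883
Known eligible: 510 + 62 + 254 + 205 + 57 = 1088
e = 1088 / (1088 + 135) = 1088 / 1223 = 0.8896
Eligible share of unknowns: 0.8896 × 338 = 300.68
Denominator: 1088 + 300.68 = 1388.68
CON2 = 883 / 1388.68 = 0.6359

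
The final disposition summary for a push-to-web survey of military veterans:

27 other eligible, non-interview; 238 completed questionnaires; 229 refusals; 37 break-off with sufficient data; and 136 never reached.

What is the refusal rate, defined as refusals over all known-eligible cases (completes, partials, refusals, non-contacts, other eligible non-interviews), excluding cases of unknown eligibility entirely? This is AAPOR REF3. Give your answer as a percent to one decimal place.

34.3%

Num = 229
Base = 238 + 37 + 229 + 136 + 27 = 667
REF3 = 229 / 667 = 0.3433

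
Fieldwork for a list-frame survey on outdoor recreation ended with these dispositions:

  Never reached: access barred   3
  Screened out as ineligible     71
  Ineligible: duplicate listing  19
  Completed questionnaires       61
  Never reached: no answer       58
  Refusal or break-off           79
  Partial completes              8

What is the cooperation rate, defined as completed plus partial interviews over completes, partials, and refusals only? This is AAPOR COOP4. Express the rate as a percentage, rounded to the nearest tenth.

46.6%

Never reached = 58 + 3 = 61
Not eligible = 71 + 19 = 90
Numerator = 61 + 8 = 69
Denominator = 61 + 8 + 79 = 148
COOP4 = 69 / 148 = 0.4662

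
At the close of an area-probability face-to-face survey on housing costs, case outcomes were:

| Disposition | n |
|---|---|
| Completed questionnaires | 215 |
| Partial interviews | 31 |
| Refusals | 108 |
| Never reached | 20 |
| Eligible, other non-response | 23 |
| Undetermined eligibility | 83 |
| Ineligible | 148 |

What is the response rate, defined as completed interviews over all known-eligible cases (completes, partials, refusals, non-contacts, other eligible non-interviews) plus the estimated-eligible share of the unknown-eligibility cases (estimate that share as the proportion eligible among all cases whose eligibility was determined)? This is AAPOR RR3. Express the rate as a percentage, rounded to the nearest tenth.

47.0%

Numerator = 215
Known eligible = 215 + 31 + 108 + 20 + 23 = 397
e = 397 / (397 + 148) = 397 / 545 = 0.7284
e × U = 0.7284 × 83 = 60.46
Denominator = 397 + 60.46 = 457.46
RR3 = 215 / 457.46 = 0.4700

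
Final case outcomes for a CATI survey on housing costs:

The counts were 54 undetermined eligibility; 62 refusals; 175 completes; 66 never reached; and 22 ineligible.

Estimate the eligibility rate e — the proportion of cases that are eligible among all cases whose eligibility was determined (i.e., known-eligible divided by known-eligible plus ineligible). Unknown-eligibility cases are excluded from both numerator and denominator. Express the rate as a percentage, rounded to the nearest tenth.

93.2%

Determined eligible → 175 + 62 + 66 = 303
e = 303 / (303 + 22) = 303 / 325 = 0.9323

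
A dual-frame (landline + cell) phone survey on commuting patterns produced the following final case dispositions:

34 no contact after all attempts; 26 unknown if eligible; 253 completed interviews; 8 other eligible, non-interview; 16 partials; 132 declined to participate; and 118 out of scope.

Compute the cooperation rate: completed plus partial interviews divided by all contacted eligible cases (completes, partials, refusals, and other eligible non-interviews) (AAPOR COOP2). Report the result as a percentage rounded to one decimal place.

Num → 253 + 16 = 269
Base → 253 + 16 + 132 + 8 = 409
COOP2 = 269 / 409 = 0.6577

65.8%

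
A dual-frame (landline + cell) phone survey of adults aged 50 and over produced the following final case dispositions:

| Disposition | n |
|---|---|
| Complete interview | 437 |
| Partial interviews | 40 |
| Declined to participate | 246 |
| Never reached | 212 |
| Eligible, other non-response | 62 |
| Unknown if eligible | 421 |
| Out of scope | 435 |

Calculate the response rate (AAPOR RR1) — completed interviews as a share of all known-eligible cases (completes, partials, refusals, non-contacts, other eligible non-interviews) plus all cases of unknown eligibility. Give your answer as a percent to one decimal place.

Num → 437
Denominator → 437 + 40 + 246 + 212 + 62 + 421 = 1418
RR1 = 437 / 1418 = 0.3082

30.8%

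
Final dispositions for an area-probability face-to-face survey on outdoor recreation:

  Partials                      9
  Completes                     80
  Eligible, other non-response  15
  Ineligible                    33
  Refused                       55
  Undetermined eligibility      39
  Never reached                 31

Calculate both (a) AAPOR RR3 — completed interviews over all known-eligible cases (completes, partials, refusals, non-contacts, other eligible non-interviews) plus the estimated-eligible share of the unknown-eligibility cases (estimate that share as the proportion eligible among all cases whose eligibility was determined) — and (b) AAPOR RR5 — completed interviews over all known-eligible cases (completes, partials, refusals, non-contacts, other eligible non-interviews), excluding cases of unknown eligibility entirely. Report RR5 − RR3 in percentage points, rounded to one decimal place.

Num = 80
Determined eligible = 80 + 9 + 55 + 31 + 15 = 190
e = 190 / (190 + 33) = 190 / 223 = 0.8520
e × U = 0.8520 × 39 = 33.23
Denominator = 190 + 33.23 = 223.23
RR3 = 80 / 223.23 = 0.3584
Denominator = 80 + 9 + 55 + 31 + 15 = 190
RR5 = 80 / 190 = 0.4211
Difference = 42.11 − 35.84 = 6.27 percentage points

6.3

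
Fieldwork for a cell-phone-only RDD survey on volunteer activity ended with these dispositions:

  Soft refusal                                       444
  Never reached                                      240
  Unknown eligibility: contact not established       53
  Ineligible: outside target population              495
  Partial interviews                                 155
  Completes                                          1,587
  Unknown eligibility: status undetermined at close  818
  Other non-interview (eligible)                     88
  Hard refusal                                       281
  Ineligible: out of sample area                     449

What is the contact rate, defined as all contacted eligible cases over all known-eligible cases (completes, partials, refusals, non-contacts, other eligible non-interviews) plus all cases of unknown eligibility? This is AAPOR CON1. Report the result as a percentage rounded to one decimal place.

69.7%

Declined to participate = 281 + 444 = 725
Unknown if eligible = 53 + 818 = 871
Ineligible = 495 + 449 = 944
Numerator → 1587 + 155 + 725 + 88 = 2555
Base → 1587 + 155 + 725 + 240 + 88 + 871 = 3666
CON1 = 2555 / 3666 = 0.6969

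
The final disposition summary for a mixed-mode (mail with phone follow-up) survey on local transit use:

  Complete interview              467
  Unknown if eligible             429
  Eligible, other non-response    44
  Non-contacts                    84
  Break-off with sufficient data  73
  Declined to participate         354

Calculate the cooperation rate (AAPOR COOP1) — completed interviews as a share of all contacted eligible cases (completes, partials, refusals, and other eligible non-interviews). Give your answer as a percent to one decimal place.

Top = 467
Denominator = 467 + 73 + 354 + 44 = 938
COOP1 = 467 / 938 = 0.4979

49.8%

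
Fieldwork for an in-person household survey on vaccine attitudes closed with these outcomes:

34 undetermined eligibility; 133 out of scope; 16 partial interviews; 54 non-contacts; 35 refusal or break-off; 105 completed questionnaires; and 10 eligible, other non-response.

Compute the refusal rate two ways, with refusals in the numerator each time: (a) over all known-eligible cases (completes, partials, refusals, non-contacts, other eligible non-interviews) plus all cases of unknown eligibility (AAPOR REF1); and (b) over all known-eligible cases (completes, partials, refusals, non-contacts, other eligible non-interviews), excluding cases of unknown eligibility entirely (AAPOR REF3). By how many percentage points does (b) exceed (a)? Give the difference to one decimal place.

Num = 35
Denom = 105 + 16 + 35 + 54 + 10 + 34 = 254
REF1 = 35 / 254 = 0.1378
Denom = 105 + 16 + 35 + 54 + 10 = 220
REF3 = 35 / 220 = 0.1591
Difference = 15.91 − 13.78 = 2.13 percentage points

2.1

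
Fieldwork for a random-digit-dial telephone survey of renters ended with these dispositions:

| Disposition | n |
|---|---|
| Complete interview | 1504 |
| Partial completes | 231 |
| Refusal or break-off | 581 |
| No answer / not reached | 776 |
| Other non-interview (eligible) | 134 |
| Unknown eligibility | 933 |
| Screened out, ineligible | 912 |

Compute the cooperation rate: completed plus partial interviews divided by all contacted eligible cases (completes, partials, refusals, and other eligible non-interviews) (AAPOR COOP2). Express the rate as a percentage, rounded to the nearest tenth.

70.8%

Num = 1504 + 231 = 1735
Denominator = 1504 + 231 + 581 + 134 = 2450
COOP2 = 1735 / 2450 = 0.7082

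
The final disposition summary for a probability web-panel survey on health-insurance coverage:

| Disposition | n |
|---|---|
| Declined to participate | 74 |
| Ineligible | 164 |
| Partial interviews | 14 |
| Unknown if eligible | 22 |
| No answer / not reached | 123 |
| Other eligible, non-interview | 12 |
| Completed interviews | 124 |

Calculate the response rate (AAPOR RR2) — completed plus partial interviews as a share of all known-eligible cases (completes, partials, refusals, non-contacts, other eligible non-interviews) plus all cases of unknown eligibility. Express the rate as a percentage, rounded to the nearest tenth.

Numerator: 124 + 14 = 138
Denominator: 124 + 14 + 74 + 123 + 12 + 22 = 369
RR2 = 138 / 369 = 0.3740

37.4%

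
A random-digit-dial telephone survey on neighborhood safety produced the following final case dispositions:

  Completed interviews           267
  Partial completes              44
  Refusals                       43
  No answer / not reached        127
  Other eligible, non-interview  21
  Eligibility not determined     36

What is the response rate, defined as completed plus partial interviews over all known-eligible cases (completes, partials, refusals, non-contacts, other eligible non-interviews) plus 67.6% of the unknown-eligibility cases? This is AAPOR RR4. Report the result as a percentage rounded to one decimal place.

59.1%

Num: 267 + 44 = 311
Eligible (known): 267 + 44 + 43 + 127 + 21 = 502
Eligible share of unknowns: 0.6760 × 36 = 24.34
Denominator: 502 + 24.34 = 526.34
RR4 = 311 / 526.34 = 0.5909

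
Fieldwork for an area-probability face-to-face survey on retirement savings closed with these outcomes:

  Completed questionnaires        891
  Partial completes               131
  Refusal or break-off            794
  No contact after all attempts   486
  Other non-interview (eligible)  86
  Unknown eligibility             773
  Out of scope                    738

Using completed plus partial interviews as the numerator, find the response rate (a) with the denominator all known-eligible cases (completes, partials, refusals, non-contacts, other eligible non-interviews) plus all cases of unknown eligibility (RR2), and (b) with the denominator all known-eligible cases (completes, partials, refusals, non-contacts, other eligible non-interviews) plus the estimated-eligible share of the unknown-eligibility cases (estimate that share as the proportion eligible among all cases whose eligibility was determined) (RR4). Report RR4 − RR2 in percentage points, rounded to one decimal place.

2.0

Num → 891 + 131 = 1022
Denom → 891 + 131 + 794 + 486 + 86 + 773 = 3161
RR2 = 1022 / 3161 = 0.3233
Eligible (known) → 891 + 131 + 794 + 486 + 86 = 2388
e = 2388 / (2388 + 738) = 2388 / 3126 = 0.7639
Eligible share of unknowns → 0.7639 × 773 = 590.49
Denom → 2388 + 590.49 = 2978.49
RR4 = 1022 / 2978.49 = 0.3431
Difference = 34.31 − 32.33 = 1.98 percentage points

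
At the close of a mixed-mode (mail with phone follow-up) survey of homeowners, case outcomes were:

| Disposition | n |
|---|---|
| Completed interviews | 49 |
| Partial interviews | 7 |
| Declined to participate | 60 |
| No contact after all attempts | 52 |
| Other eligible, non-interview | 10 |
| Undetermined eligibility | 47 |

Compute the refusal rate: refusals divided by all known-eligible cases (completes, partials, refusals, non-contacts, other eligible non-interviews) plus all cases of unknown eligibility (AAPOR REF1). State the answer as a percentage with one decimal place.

Num → 60
Denominator → 49 + 7 + 60 + 52 + 10 + 47 = 225
REF1 = 60 / 225 = 0.2667

26.7%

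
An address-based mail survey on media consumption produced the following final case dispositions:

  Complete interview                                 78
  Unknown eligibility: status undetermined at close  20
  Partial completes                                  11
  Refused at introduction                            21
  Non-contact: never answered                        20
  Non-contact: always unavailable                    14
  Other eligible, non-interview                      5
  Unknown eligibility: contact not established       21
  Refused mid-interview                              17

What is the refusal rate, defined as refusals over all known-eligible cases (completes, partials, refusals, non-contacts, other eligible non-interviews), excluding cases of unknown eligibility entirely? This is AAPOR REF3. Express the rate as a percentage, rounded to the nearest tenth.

22.9%

Refused = 21 + 17 = 38
No answer / not reached = 20 + 14 = 34
Undetermined eligibility = 21 + 20 = 41
Num: 38
Base: 78 + 11 + 38 + 34 + 5 = 166
REF3 = 38 / 166 = 0.2289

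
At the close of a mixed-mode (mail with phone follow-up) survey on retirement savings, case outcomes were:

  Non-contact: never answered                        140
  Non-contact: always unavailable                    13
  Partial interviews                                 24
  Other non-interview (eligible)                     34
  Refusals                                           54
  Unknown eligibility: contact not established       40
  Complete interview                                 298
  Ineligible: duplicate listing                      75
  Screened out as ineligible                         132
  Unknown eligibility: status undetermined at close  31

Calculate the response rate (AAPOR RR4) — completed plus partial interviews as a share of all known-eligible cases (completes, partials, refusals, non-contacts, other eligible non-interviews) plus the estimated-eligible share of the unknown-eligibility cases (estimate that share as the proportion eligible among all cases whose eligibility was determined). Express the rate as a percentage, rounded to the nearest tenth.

52.4%

No answer / not reached = 140 + 13 = 153
Unknown if eligible = 40 + 31 = 71
Out of scope = 132 + 75 = 207
Numerator = 298 + 24 = 322
Determined eligible = 298 + 24 + 54 + 153 + 34 = 563
e = 563 / (563 + 207) = 563 / 770 = 0.7312
Estimated eligible among unknowns = 0.7312 × 71 = 51.92
Base = 563 + 51.92 = 614.92
RR4 = 322 / 614.92 = 0.5236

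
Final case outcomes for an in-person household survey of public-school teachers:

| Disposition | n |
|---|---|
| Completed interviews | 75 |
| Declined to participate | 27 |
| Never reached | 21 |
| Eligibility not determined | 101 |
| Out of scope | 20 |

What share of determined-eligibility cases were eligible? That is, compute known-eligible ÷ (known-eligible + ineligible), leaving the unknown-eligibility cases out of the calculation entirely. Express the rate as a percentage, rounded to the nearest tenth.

86.0%

Eligible (known) → 75 + 27 + 21 = 123
e = 123 / (123 + 20) = 123 / 143 = 0.8601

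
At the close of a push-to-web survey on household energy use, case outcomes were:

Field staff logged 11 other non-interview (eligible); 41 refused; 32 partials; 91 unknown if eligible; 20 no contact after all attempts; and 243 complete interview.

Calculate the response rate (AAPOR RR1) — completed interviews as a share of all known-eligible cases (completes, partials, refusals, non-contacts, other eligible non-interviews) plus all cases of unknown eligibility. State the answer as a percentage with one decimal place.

Num → 243
Base → 243 + 32 + 41 + 20 + 11 + 91 = 438
RR1 = 243 / 438 = 0.5548

55.5%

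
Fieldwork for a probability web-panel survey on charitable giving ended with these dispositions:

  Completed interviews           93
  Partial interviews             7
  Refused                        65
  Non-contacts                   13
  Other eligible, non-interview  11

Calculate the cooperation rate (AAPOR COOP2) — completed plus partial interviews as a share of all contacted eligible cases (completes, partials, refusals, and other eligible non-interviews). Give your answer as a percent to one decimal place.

Top = 93 + 7 = 100
Denom = 93 + 7 + 65 + 11 = 176
COOP2 = 100 / 176 = 0.5682

56.8%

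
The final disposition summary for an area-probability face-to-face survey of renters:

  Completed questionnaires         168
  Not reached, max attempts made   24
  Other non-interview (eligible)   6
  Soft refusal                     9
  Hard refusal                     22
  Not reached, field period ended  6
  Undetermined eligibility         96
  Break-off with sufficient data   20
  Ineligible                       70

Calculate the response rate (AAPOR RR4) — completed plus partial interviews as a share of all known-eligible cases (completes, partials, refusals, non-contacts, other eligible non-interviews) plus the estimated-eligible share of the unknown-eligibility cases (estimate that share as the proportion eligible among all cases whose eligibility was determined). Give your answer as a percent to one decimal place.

56.9%

Declined to participate = 22 + 9 = 31
Non-contacts = 6 + 24 = 30
Top: 168 + 20 = 188
Eligible (known): 168 + 20 + 31 + 30 + 6 = 255
e = 255 / (255 + 70) = 255 / 325 = 0.7846
Eligible share of unknowns: 0.7846 × 96 = 75.32
Denominator: 255 + 75.32 = 330.32
RR4 = 188 / 330.32 = 0.5691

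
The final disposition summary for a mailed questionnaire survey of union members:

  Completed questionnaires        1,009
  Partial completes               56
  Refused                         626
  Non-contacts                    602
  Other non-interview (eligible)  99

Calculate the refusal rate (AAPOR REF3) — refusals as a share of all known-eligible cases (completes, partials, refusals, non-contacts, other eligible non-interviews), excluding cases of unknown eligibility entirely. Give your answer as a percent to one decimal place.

Numerator → 626
Denominator → 1009 + 56 + 626 + 602 + 99 = 2392
REF3 = 626 / 2392 = 0.2617

26.2%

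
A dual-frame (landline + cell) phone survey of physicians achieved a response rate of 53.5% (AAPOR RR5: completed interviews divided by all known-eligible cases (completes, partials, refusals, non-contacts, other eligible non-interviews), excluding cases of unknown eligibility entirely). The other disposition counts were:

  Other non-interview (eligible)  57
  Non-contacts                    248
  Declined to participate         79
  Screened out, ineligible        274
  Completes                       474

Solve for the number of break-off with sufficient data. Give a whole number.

RR5 = 474 / D = 0.535
D = 474 / 0.535 = 886.0
Other denominator terms total 858
break-off with sufficient data = 886.0 − 858 ≈ 28

28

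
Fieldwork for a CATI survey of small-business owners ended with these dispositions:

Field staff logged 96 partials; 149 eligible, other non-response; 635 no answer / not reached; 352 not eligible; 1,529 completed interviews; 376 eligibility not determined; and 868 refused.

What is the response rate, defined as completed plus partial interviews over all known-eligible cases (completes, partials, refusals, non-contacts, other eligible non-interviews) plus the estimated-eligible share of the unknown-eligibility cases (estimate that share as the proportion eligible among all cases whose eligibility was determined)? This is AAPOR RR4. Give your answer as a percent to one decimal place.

44.9%

Num: 1529 + 96 = 1625
Known eligible: 1529 + 96 + 868 + 635 + 149 = 3277
e = 3277 / (3277 + 352) = 3277 / 3629 = 0.9030
Eligible share of unknowns: 0.9030 × 376 = 339.53
Denominator: 3277 + 339.53 = 3616.53
RR4 = 1625 / 3616.53 = 0.4493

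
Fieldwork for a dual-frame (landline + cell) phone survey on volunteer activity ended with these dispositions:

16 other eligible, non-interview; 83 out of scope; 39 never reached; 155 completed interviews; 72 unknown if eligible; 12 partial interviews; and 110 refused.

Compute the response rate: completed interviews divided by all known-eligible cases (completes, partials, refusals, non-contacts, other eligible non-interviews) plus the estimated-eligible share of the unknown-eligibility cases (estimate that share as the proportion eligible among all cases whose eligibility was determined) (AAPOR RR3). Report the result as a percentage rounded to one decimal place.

Top: 155
Eligible (known): 155 + 12 + 110 + 39 + 16 = 332
e = 332 / (332 + 83) = 332 / 415 = 0.8000
e × U: 0.8000 × 72 = 57.60
Base: 332 + 57.60 = 389.60
RR3 = 155 / 389.60 = 0.3978

39.8%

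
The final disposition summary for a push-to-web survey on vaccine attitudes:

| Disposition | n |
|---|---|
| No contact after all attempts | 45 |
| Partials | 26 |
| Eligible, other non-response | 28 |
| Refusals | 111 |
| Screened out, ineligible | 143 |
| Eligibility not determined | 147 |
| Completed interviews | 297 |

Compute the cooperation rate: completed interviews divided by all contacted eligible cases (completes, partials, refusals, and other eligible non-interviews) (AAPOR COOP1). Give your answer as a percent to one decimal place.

64.3%

Num = 297
Denom = 297 + 26 + 111 + 28 = 462
COOP1 = 297 / 462 = 0.6429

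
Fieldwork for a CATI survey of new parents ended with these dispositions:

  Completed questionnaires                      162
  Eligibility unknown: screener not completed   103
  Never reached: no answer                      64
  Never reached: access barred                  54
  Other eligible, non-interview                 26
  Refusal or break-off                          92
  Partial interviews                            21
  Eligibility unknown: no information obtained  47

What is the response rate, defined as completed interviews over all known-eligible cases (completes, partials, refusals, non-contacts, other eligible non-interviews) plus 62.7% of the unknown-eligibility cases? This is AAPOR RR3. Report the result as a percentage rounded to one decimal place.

31.6%

Non-contacts = 64 + 54 = 118
Undetermined eligibility = 103 + 47 = 150
Num: 162
Eligible (known): 162 + 21 + 92 + 118 + 26 = 419
e × U: 0.6270 × 150 = 94.05
Denominator: 419 + 94.05 = 513.05
RR3 = 162 / 513.05 = 0.3158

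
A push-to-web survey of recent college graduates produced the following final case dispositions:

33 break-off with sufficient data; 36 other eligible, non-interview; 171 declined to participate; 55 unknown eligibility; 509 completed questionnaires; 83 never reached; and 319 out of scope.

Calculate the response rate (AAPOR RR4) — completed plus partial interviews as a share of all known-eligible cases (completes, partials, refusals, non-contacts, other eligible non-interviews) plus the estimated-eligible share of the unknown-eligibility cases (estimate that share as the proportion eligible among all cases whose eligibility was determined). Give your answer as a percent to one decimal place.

62.2%

Num = 509 + 33 = 542
Known eligible = 509 + 33 + 171 + 83 + 36 = 832
e = 832 / (832 + 319) = 832 / 1151 = 0.7228
Estimated eligible among unknowns = 0.7228 × 55 = 39.75
Denom = 832 + 39.75 = 871.75
RR4 = 542 / 871.75 = 0.6217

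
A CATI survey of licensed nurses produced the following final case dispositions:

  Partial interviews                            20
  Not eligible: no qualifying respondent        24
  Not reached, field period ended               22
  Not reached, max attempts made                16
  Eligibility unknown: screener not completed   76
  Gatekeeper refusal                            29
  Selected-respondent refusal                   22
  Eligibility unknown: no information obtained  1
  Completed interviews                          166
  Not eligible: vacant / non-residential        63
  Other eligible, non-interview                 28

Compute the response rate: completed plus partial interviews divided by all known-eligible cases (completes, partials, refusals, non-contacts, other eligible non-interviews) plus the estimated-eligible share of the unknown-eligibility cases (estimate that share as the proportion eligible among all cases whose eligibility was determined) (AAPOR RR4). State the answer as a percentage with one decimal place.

51.3%

Refusal or break-off = 29 + 22 = 51
No answer / not reached = 22 + 16 = 38
Unknown if eligible = 76 + 1 = 77
Out of scope = 24 + 63 = 87
Top: 166 + 20 = 186
Determined eligible: 166 + 20 + 51 + 38 + 28 = 303
e = 303 / (303 + 87) = 303 / 390 = 0.7769
Eligible share of unknowns: 0.7769 × 77 = 59.82
Base: 303 + 59.82 = 362.82
RR4 = 186 / 362.82 = 0.5127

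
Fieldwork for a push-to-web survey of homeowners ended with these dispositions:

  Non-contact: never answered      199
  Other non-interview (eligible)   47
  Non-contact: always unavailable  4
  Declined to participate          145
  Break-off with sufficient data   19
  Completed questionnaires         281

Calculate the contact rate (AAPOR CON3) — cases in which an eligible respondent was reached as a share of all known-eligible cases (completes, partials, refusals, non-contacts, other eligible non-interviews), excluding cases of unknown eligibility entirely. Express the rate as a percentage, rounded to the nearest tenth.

No contact after all attempts = 199 + 4 = 203
Top: 281 + 19 + 145 + 47 = 492
Denominator: 281 + 19 + 145 + 203 + 47 = 695
CON3 = 492 / 695 = 0.7079

70.8%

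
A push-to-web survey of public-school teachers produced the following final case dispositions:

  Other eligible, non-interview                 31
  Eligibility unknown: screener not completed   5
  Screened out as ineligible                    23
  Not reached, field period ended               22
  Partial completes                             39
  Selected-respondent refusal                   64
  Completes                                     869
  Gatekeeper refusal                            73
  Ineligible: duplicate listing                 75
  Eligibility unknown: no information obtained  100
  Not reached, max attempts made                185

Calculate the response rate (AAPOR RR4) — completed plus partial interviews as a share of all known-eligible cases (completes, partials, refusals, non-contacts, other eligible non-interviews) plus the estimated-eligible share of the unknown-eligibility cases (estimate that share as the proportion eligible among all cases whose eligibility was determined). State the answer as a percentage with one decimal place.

Declined to participate = 73 + 64 = 137
Non-contacts = 22 + 185 = 207
Eligibility not determined = 5 + 100 = 105
Screened out, ineligible = 23 + 75 = 98
Top = 869 + 39 = 908
Determined eligible = 869 + 39 + 137 + 207 + 31 = 1283
e = 1283 / (1283 + 98) = 1283 / 1381 = 0.9290
e × U = 0.9290 × 105 = 97.55
Denom = 1283 + 97.55 = 1380.55
RR4 = 908 / 1380.55 = 0.6577

65.8%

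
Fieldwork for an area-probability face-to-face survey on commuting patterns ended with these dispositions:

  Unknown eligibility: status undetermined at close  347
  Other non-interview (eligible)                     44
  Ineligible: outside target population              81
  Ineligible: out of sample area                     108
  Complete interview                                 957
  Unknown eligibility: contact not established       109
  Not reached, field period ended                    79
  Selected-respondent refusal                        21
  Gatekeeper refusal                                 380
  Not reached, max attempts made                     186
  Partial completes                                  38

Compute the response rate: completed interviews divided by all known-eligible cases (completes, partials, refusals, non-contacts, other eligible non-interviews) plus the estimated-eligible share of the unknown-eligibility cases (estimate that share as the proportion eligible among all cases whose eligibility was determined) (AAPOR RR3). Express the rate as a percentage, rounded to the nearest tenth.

45.2%

Refusals = 380 + 21 = 401
No answer / not reached = 79 + 186 = 265
Unknown if eligible = 109 + 347 = 456
Out of scope = 81 + 108 = 189
Top = 957
Determined eligible = 957 + 38 + 401 + 265 + 44 = 1705
e = 1705 / (1705 + 189) = 1705 / 1894 = 0.9002
Estimated eligible among unknowns = 0.9002 × 456 = 410.49
Denominator = 1705 + 410.49 = 2115.49
RR3 = 957 / 2115.49 = 0.4524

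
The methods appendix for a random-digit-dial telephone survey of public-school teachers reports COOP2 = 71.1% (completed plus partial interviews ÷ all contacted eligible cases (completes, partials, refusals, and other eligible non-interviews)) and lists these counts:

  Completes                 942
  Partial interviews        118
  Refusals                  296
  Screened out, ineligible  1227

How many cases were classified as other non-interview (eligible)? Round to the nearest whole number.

135

Top = 942 + 118 = 1060
COOP2 = 1060 / D = 0.711
D = 1060 / 0.711 = 1490.9
Other denominator terms total 1356
other non-interview (eligible) = 1490.9 − 1356 ≈ 135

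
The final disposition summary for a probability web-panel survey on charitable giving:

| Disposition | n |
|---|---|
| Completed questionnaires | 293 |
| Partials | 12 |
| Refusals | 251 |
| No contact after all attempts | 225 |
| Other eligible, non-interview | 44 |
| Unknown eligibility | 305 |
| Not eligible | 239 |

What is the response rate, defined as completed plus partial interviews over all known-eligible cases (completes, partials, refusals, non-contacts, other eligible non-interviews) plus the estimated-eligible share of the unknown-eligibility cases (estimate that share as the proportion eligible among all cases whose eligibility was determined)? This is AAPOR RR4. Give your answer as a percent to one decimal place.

28.7%

Top = 293 + 12 = 305
Determined eligible = 293 + 12 + 251 + 225 + 44 = 825
e = 825 / (825 + 239) = 825 / 1064 = 0.7754
Estimated eligible among unknowns = 0.7754 × 305 = 236.50
Base = 825 + 236.50 = 1061.50
RR4 = 305 / 1061.50 = 0.2873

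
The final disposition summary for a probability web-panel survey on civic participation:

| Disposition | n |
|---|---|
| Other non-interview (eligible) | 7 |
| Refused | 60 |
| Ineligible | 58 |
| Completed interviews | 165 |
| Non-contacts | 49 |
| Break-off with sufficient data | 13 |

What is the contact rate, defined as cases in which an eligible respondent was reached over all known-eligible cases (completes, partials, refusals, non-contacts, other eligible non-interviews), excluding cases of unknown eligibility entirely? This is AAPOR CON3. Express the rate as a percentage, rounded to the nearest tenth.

Num → 165 + 13 + 60 + 7 = 245
Denom → 165 + 13 + 60 + 49 + 7 = 294
CON3 = 245 / 294 = 0.8333

83.3%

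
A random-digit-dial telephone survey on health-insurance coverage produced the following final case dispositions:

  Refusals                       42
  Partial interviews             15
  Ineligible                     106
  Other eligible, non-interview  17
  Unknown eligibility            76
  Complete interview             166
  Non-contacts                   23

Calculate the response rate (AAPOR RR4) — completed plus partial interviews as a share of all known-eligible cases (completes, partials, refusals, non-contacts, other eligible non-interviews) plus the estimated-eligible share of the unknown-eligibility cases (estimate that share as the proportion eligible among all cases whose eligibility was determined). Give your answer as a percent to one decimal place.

57.1%

Top → 166 + 15 = 181
Determined eligible → 166 + 15 + 42 + 23 + 17 = 263
e = 263 / (263 + 106) = 263 / 369 = 0.7127
Eligible share of unknowns → 0.7127 × 76 = 54.17
Denominator → 263 + 54.17 = 317.17
RR4 = 181 / 317.17 = 0.5707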